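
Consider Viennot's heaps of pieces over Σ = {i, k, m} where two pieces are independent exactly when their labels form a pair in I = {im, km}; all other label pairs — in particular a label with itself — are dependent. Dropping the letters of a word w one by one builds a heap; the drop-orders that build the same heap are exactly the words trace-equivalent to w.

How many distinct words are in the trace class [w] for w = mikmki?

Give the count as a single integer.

#0=m has no predecessor
#1=i has no predecessor
#2=k depends on [1:i]
#3=m depends on [0:m]
#4=k depends on [2:k]
#5=i depends on [4:k]
sources: [0:m, 1:i]
N(rest) = Σ N(rest − s) over sources s of rest; N(one piece) = 1:
  size 1 → [3]=1  [5]=1
  size 2 → [0,3]=1  [3,5]=2  [4,5]=1
  size 3 → [0,3,5]=3  [2,4,5]=1  [3,4,5]=3
  size 4 → [0,3,4,5]=6  [1,2,4,5]=1  [2,3,4,5]=4
  first=0(m) contributes 5
  first=1(i) contributes 10
|[w]| = 15

15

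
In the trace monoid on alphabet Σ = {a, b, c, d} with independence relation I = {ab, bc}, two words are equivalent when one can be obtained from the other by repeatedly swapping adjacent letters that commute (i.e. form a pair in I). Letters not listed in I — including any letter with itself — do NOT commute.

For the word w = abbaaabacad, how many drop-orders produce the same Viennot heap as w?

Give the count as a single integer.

piece 0:a — minimal
piece 1:b — minimal
piece 2:b rests on {1:b}
piece 3:a rests on {0:a}
piece 4:a rests on {3:a}
piece 5:a rests on {4:a}
piece 6:b rests on {2:b}
piece 7:a rests on {5:a}
piece 8:c rests on {7:a}
piece 9:a rests on {8:c}
piece 10:d rests on {6:b, 9:a}
minimal pieces: {0:a, 1:b}
ways to finish when only these pieces remain (= sum over removing one remaining piece with nothing left below it):
  1 left: {10}→1
  2 left: {6,10}→1  {9,10}→1
  3 left: {2,6,10}→1  {6,9,10}→2  {8,9,10}→1
  4 left: {1,2,6,10}→1  {2,6,9,10}→3  {6,8,9,10}→3  {7,8,9,10}→1
  5 left: {1,2,6,9,10}→4  {2,6,8,9,10}→6  {5,7,8,9,10}→1  {6,7,8,9,10}→4
  6 left: {1,2,6,8,9,10}→10  {2,6,7,8,9,10}→10  {4,5,7,8,9,10}→1  {5,6,7,8,9,10}→5
  7 left: {1,2,6,7,8,9,10}→20  {2,5,6,7,8,9,10}→15  {3,4,5,7,8,9,10}→1  {4,5,6,7,8,9,10}→6
  8 left: {0,3,4,5,7,8,9,10}→1  {1,2,5,6,7,8,9,10}→35  {2,4,5,6,7,8,9,10}→21  {3,4,5,6,7,8,9,10}→7
  9 left: {0,3,4,5,6,7,8,9,10}→8  {1,2,4,5,6,7,8,9,10}→56  {2,3,4,5,6,7,8,9,10}→28
  placing 0:a first → 84 extensions
  placing 1:b first → 36 extensions
total linear extensions = 120

120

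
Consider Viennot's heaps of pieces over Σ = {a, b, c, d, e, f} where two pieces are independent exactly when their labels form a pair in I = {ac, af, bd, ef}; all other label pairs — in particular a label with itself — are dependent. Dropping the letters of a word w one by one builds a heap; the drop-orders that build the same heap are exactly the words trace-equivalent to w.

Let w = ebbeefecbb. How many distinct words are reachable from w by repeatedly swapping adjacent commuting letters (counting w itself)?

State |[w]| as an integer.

4

0(e) covers ∅
1(b) covers 0:e
2(b) covers 1:b
3(e) covers 2:b
4(e) covers 3:e
5(f) covers 2:b
6(e) covers 4:e
7(c) covers 5:f, 6:e
8(b) covers 7:c
9(b) covers 8:b
floor of heap: 0:e
completions by unplaced set U, small U first (add the entries for U minus each lowest piece of U):
  |U|=1: {9}:1
  |U|=2: {8,9}:1
  |U|=3: {7,8,9}:1
  |U|=4: {5,7,8,9}:1  {6,7,8,9}:1
  |U|=5: {4,6,7,8,9}:1  {5,6,7,8,9}:2
  |U|=6: {3,4,6,7,8,9}:1  {4,5,6,7,8,9}:3
  |U|=7: {3,4,5,6,7,8,9}:4
  |U|=8: {2,3,4,5,6,7,8,9}:4
  start at 0(e): 4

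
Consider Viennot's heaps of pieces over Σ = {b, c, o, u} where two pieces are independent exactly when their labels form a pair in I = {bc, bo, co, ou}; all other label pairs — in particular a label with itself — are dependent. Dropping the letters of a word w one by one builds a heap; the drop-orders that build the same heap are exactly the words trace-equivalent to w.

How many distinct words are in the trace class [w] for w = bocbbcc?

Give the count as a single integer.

140

0(b) covers ∅
1(o) covers ∅
2(c) covers ∅
3(b) covers 0:b
4(b) covers 3:b
5(c) covers 2:c
6(c) covers 5:c
floor of heap: 0:b, 1:o, 2:c
completions by unplaced set U, small U first (add the entries for U minus each lowest piece of U):
  |U|=1: {1}:1  {4}:1  {6}:1
  |U|=2: {1,4}:2  {1,6}:2  {3,4}:1  {4,6}:2  {5,6}:1
  |U|=3: {0,3,4}:1  {1,3,4}:3  {1,4,6}:6  {1,5,6}:3  {2,5,6}:1  {3,4,6}:3  {4,5,6}:3
  |U|=4: {0,1,3,4}:4  {0,3,4,6}:4  {1,2,5,6}:4  {1,3,4,6}:12  {1,4,5,6}:12  {2,4,5,6}:4  {3,4,5,6}:6
  |U|=5: {0,1,3,4,6}:20  {0,3,4,5,6}:10  {1,2,4,5,6}:20  {1,3,4,5,6}:30  {2,3,4,5,6}:10
  start at 0(b): 60
  start at 1(o): 20
  start at 2(c): 60
sum over floor = 140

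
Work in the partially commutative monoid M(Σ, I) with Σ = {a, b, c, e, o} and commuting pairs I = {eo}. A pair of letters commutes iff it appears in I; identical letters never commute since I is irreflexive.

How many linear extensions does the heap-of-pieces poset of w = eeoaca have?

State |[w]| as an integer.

3

drop 0:e onto floor
drop 1:e onto {0:e}
drop 2:o onto floor
drop 3:a onto {1:e, 2:o}
drop 4:c onto {3:a}
drop 5:a onto {4:c}
ground layer = {0:e, 2:o}
drop-orders for the pieces not yet dropped (sum over which currently-grounded one goes next):
  1 to go: {5} 1
  2 to go: {4,5} 1
  3 to go: {3,4,5} 1
  4 to go: {1,3,4,5} 1  {2,3,4,5} 1
  if 0:e drops first: 2 orders
  if 2:o drops first: 1 orders
heap linearizations: 3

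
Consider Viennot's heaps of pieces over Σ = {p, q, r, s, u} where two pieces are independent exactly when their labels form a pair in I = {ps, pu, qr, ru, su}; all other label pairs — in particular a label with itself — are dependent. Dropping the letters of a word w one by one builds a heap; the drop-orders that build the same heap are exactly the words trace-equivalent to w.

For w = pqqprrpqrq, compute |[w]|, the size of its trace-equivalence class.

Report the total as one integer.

3

drop 0:p onto floor
drop 1:q onto {0:p}
drop 2:q onto {1:q}
drop 3:p onto {2:q}
drop 4:r onto {3:p}
drop 5:r onto {4:r}
drop 6:p onto {5:r}
drop 7:q onto {6:p}
drop 8:r onto {6:p}
drop 9:q onto {7:q}
ground layer = {0:p}
drop-orders for the pieces not yet dropped (sum over which currently-grounded one goes next):
  1 to go: {8} 1  {9} 1
  2 to go: {7,9} 1  {8,9} 2
  3 to go: {7,8,9} 3
  4 to go: {6,7,8,9} 3
  5 to go: {5,6,7,8,9} 3
  6 to go: {4,5,6,7,8,9} 3
  7 to go: {3,4,5,6,7,8,9} 3
  8 to go: {2,3,4,5,6,7,8,9} 3
  if 0:p drops first: 3 orders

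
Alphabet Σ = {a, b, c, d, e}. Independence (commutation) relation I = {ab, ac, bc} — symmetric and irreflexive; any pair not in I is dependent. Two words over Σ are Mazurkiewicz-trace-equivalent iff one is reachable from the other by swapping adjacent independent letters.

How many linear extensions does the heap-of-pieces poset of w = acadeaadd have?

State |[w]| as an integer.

drop 0:a onto floor
drop 1:c onto floor
drop 2:a onto {0:a}
drop 3:d onto {1:c, 2:a}
drop 4:e onto {3:d}
drop 5:a onto {4:e}
drop 6:a onto {5:a}
drop 7:d onto {6:a}
drop 8:d onto {7:d}
ground layer = {0:a, 1:c}
drop-orders for the pieces not yet dropped (sum over which currently-grounded one goes next):
  1 to go: {8} 1
  2 to go: {7,8} 1
  3 to go: {6,7,8} 1
  4 to go: {5,6,7,8} 1
  5 to go: {4,5,6,7,8} 1
  6 to go: {3,4,5,6,7,8} 1
  7 to go: {1,3,4,5,6,7,8} 1  {2,3,4,5,6,7,8} 1
  if 0:a drops first: 2 orders
  if 1:c drops first: 1 orders
heap linearizations: 3

3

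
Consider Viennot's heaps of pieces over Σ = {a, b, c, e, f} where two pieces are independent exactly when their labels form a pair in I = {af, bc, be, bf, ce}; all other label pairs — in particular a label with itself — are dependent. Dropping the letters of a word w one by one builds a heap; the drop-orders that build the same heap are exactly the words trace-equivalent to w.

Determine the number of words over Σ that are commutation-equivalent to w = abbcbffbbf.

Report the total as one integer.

126

#0=a has no predecessor
#1=b depends on [0:a]
#2=b depends on [1:b]
#3=c depends on [0:a]
#4=b depends on [2:b]
#5=f depends on [3:c]
#6=f depends on [5:f]
#7=b depends on [4:b]
#8=b depends on [7:b]
#9=f depends on [6:f]
sources: [0:a]
N(rest) = Σ N(rest − s) over sources s of rest; N(one piece) = 1:
  size 1 → [8]=1  [9]=1
  size 2 → [6,9]=1  [7,8]=1  [8,9]=2
  size 3 → [4,7,8]=1  [5,6,9]=1  [6,8,9]=3  [7,8,9]=3
  size 4 → [2,4,7,8]=1  [3,5,6,9]=1  [4,7,8,9]=4  [5,6,8,9]=4  [6,7,8,9]=6
  size 5 → [1,2,4,7,8]=1  [2,4,7,8,9]=5  [3,5,6,8,9]=5  [4,6,7,8,9]=10  [5,6,7,8,9]=10
  size 6 → [1,2,4,7,8,9]=6  [2,4,6,7,8,9]=15  [3,5,6,7,8,9]=15  [4,5,6,7,8,9]=20
  size 7 → [1,2,4,6,7,8,9]=21  [2,4,5,6,7,8,9]=35  [3,4,5,6,7,8,9]=35
  size 8 → [1,2,4,5,6,7,8,9]=56  [2,3,4,5,6,7,8,9]=70
  first=0(a) contributes 126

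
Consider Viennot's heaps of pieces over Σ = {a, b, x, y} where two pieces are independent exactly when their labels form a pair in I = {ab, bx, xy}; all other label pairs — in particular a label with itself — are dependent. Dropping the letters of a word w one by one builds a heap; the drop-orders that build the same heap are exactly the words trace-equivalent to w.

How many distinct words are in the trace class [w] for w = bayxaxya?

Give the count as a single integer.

#0=b has no predecessor
#1=a has no predecessor
#2=y depends on [0:b, 1:a]
#3=x depends on [1:a]
#4=a depends on [2:y, 3:x]
#5=x depends on [4:a]
#6=y depends on [4:a]
#7=a depends on [5:x, 6:y]
sources: [0:b, 1:a]
N(rest) = Σ N(rest − s) over sources s of rest; N(one piece) = 1:
  size 1 → [7]=1
  size 2 → [5,7]=1  [6,7]=1
  size 3 → [5,6,7]=2
  size 4 → [4,5,6,7]=2
  size 5 → [2,4,5,6,7]=2  [3,4,5,6,7]=2
  size 6 → [0,2,4,5,6,7]=2  [2,3,4,5,6,7]=4
  first=0(b) contributes 4
  first=1(a) contributes 6
|[w]| = 10

10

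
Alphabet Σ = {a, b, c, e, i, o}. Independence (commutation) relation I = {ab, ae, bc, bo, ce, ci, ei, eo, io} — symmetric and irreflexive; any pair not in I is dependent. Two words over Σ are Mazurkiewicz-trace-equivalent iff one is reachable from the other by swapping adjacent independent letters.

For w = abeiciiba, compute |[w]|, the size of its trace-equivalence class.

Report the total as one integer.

114

piece 0:a — minimal
piece 1:b — minimal
piece 2:e rests on {1:b}
piece 3:i rests on {0:a, 1:b}
piece 4:c rests on {0:a}
piece 5:i rests on {3:i}
piece 6:i rests on {5:i}
piece 7:b rests on {2:e, 6:i}
piece 8:a rests on {4:c, 6:i}
minimal pieces: {0:a, 1:b}
ways to finish when only these pieces remain (= sum over removing one remaining piece with nothing left below it):
  1 left: {7}→1  {8}→1
  2 left: {2,7}→1  {4,8}→1  {7,8}→2
  3 left: {2,7,8}→3  {4,7,8}→3  {6,7,8}→2
  4 left: {2,4,7,8}→6  {2,6,7,8}→5  {4,6,7,8}→5  {5,6,7,8}→2
  5 left: {2,4,6,7,8}→16  {2,5,6,7,8}→7  {3,5,6,7,8}→2  {4,5,6,7,8}→7
  6 left: {2,3,5,6,7,8}→9  {2,4,5,6,7,8}→30  {3,4,5,6,7,8}→9
  7 left: {0,3,4,5,6,7,8}→9  {1,2,3,5,6,7,8}→9  {2,3,4,5,6,7,8}→48
  placing 0:a first → 57 extensions
  placing 1:b first → 57 extensions
total linear extensions = 114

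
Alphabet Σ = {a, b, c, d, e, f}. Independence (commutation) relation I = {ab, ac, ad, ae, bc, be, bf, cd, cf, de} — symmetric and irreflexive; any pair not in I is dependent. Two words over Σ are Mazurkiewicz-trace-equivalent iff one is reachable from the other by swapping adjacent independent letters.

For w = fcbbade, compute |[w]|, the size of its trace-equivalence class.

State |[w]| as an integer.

164

0(f) covers ∅
1(c) covers ∅
2(b) covers ∅
3(b) covers 2:b
4(a) covers 0:f
5(d) covers 0:f, 3:b
6(e) covers 0:f, 1:c
floor of heap: 0:f, 1:c, 2:b
completions by unplaced set U, small U first (add the entries for U minus each lowest piece of U):
  |U|=1: {4}:1  {5}:1  {6}:1
  |U|=2: {1,6}:1  {3,5}:1  {4,5}:2  {4,6}:2  {5,6}:2
  |U|=3: {1,4,6}:3  {1,5,6}:3  {2,3,5}:1  {3,4,5}:3  {3,5,6}:3  {4,5,6}:6
  |U|=4: {0,4,5,6}:6  {1,3,5,6}:6  {1,4,5,6}:12  {2,3,4,5}:4  {2,3,5,6}:4  {3,4,5,6}:12
  |U|=5: {0,1,4,5,6}:18  {0,3,4,5,6}:18  {1,2,3,5,6}:10  {1,3,4,5,6}:30  {2,3,4,5,6}:20
  start at 0(f): 60
  start at 1(c): 38
  start at 2(b): 66
sum over floor = 164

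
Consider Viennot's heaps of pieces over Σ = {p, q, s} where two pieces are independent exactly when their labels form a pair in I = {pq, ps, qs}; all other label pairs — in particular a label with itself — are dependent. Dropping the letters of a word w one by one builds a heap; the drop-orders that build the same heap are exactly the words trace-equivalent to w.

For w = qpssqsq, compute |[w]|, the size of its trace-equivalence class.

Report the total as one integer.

piece 0:q — minimal
piece 1:p — minimal
piece 2:s — minimal
piece 3:s rests on {2:s}
piece 4:q rests on {0:q}
piece 5:s rests on {3:s}
piece 6:q rests on {4:q}
minimal pieces: {0:q, 1:p, 2:s}
ways to finish when only these pieces remain (= sum over removing one remaining piece with nothing left below it):
  1 left: {1}→1  {5}→1  {6}→1
  2 left: {1,5}→2  {1,6}→2  {3,5}→1  {4,6}→1  {5,6}→2
  3 left: {0,4,6}→1  {1,3,5}→3  {1,4,6}→3  {1,5,6}→6  {2,3,5}→1  {3,5,6}→3  {4,5,6}→3
  4 left: {0,1,4,6}→4  {0,4,5,6}→4  {1,2,3,5}→4  {1,3,5,6}→12  {1,4,5,6}→12  {2,3,5,6}→4  {3,4,5,6}→6
  5 left: {0,1,4,5,6}→20  {0,3,4,5,6}→10  {1,2,3,5,6}→20  {1,3,4,5,6}→30  {2,3,4,5,6}→10
  placing 0:q first → 60 extensions
  placing 1:p first → 20 extensions
  placing 2:s first → 60 extensions
total linear extensions = 140

140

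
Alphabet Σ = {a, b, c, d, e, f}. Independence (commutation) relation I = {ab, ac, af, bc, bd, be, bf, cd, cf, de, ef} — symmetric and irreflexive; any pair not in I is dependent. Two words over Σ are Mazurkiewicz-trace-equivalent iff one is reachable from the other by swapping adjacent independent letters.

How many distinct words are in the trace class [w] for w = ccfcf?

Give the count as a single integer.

drop 0:c onto floor
drop 1:c onto {0:c}
drop 2:f onto floor
drop 3:c onto {1:c}
drop 4:f onto {2:f}
ground layer = {0:c, 2:f}
drop-orders for the pieces not yet dropped (sum over which currently-grounded one goes next):
  1 to go: {3} 1  {4} 1
  2 to go: {1,3} 1  {2,4} 1  {3,4} 2
  3 to go: {0,1,3} 1  {1,3,4} 3  {2,3,4} 3
  if 0:c drops first: 6 orders
  if 2:f drops first: 4 orders
heap linearizations: 10

10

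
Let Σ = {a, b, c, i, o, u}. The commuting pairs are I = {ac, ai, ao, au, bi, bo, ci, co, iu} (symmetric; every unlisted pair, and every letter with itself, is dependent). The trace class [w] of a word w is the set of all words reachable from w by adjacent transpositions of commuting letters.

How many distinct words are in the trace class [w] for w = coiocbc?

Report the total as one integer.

piece 0:c — minimal
piece 1:o — minimal
piece 2:i rests on {1:o}
piece 3:o rests on {2:i}
piece 4:c rests on {0:c}
piece 5:b rests on {4:c}
piece 6:c rests on {5:b}
minimal pieces: {0:c, 1:o}
ways to finish when only these pieces remain (= sum over removing one remaining piece with nothing left below it):
  1 left: {3}→1  {6}→1
  2 left: {2,3}→1  {3,6}→2  {5,6}→1
  3 left: {1,2,3}→1  {2,3,6}→3  {3,5,6}→3  {4,5,6}→1
  4 left: {0,4,5,6}→1  {1,2,3,6}→4  {2,3,5,6}→6  {3,4,5,6}→4
  5 left: {0,3,4,5,6}→5  {1,2,3,5,6}→10  {2,3,4,5,6}→10
  placing 0:c first → 20 extensions
  placing 1:o first → 15 extensions
total linear extensions = 35

35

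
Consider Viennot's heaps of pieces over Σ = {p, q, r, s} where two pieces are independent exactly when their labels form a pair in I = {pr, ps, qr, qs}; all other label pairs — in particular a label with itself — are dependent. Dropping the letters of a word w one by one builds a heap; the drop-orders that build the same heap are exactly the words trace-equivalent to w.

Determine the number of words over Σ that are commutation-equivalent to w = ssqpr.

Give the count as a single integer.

drop 0:s onto floor
drop 1:s onto {0:s}
drop 2:q onto floor
drop 3:p onto {2:q}
drop 4:r onto {1:s}
ground layer = {0:s, 2:q}
drop-orders for the pieces not yet dropped (sum over which currently-grounded one goes next):
  1 to go: {3} 1  {4} 1
  2 to go: {1,4} 1  {2,3} 1  {3,4} 2
  3 to go: {0,1,4} 1  {1,3,4} 3  {2,3,4} 3
  if 0:s drops first: 6 orders
  if 2:q drops first: 4 orders
heap linearizations: 10

10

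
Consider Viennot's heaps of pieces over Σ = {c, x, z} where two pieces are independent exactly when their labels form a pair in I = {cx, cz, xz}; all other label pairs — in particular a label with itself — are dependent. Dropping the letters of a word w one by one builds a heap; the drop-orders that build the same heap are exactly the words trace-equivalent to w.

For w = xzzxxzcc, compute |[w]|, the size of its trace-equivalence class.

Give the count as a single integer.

#0=x has no predecessor
#1=z has no predecessor
#2=z depends on [1:z]
#3=x depends on [0:x]
#4=x depends on [3:x]
#5=z depends on [2:z]
#6=c has no predecessor
#7=c depends on [6:c]
sources: [0:x, 1:z, 6:c]
N(rest) = Σ N(rest − s) over sources s of rest; N(one piece) = 1:
  size 1 → [4]=1  [5]=1  [7]=1
  size 2 → [2,5]=1  [3,4]=1  [4,5]=2  [4,7]=2  [5,7]=2  [6,7]=1
  size 3 → [0,3,4]=1  [1,2,5]=1  [2,4,5]=3  [2,5,7]=3  [3,4,5]=3  [3,4,7]=3  [4,5,7]=6  [4,6,7]=3  [5,6,7]=3
  size 4 → [0,3,4,5]=4  [0,3,4,7]=4  [1,2,4,5]=4  [1,2,5,7]=4  [2,3,4,5]=6  [2,4,5,7]=12  [2,5,6,7]=6  [3,4,5,7]=12  [3,4,6,7]=6  [4,5,6,7]=12
  size 5 → [0,2,3,4,5]=10  [0,3,4,5,7]=20  [0,3,4,6,7]=10  [1,2,3,4,5]=10  [1,2,4,5,7]=20  [1,2,5,6,7]=10  [2,3,4,5,7]=30  [2,4,5,6,7]=30  [3,4,5,6,7]=30
  size 6 → [0,1,2,3,4,5]=20  [0,2,3,4,5,7]=60  [0,3,4,5,6,7]=60  [1,2,3,4,5,7]=60  [1,2,4,5,6,7]=60  [2,3,4,5,6,7]=90
  first=0(x) contributes 210
  first=1(z) contributes 210
  first=6(c) contributes 140
|[w]| = 560

560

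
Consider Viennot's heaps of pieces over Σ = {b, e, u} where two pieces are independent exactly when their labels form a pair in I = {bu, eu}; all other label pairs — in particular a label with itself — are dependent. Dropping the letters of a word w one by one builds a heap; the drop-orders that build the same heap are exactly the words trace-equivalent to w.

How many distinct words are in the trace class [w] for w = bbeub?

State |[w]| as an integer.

0(b) covers ∅
1(b) covers 0:b
2(e) covers 1:b
3(u) covers ∅
4(b) covers 2:e
floor of heap: 0:b, 3:u
completions by unplaced set U, small U first (add the entries for U minus each lowest piece of U):
  |U|=1: {3}:1  {4}:1
  |U|=2: {2,4}:1  {3,4}:2
  |U|=3: {1,2,4}:1  {2,3,4}:3
  start at 0(b): 4
  start at 3(u): 1
sum over floor = 5

5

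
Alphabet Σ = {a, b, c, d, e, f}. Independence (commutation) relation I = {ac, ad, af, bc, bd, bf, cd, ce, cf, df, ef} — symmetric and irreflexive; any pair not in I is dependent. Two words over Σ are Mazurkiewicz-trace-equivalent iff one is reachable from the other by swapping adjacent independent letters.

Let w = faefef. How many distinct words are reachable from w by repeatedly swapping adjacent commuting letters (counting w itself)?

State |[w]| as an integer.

0(f) covers ∅
1(a) covers ∅
2(e) covers 1:a
3(f) covers 0:f
4(e) covers 2:e
5(f) covers 3:f
floor of heap: 0:f, 1:a
completions by unplaced set U, small U first (add the entries for U minus each lowest piece of U):
  |U|=1: {4}:1  {5}:1
  |U|=2: {2,4}:1  {3,5}:1  {4,5}:2
  |U|=3: {0,3,5}:1  {1,2,4}:1  {2,4,5}:3  {3,4,5}:3
  |U|=4: {0,3,4,5}:4  {1,2,4,5}:4  {2,3,4,5}:6
  start at 0(f): 10
  start at 1(a): 10
sum over floor = 20

20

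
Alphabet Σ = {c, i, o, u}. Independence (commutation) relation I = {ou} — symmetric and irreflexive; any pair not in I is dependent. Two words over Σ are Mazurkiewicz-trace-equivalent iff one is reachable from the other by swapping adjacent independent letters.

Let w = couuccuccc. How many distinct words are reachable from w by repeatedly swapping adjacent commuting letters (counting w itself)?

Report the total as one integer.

piece 0:c — minimal
piece 1:o rests on {0:c}
piece 2:u rests on {0:c}
piece 3:u rests on {2:u}
piece 4:c rests on {1:o, 3:u}
piece 5:c rests on {4:c}
piece 6:u rests on {5:c}
piece 7:c rests on {6:u}
piece 8:c rests on {7:c}
piece 9:c rests on {8:c}
minimal pieces: {0:c}
ways to finish when only these pieces remain (= sum over removing one remaining piece with nothing left below it):
  1 left: {9}→1
  2 left: {8,9}→1
  3 left: {7,8,9}→1
  4 left: {6,7,8,9}→1
  5 left: {5,6,7,8,9}→1
  6 left: {4,5,6,7,8,9}→1
  7 left: {1,4,5,6,7,8,9}→1  {3,4,5,6,7,8,9}→1
  8 left: {1,3,4,5,6,7,8,9}→2  {2,3,4,5,6,7,8,9}→1
  placing 0:c first → 3 extensions

3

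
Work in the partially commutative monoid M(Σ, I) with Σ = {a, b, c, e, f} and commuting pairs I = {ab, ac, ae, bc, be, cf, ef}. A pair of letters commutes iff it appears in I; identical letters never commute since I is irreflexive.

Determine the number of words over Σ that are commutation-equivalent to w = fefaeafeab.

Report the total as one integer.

#0=f has no predecessor
#1=e has no predecessor
#2=f depends on [0:f]
#3=a depends on [2:f]
#4=e depends on [1:e]
#5=a depends on [3:a]
#6=f depends on [5:a]
#7=e depends on [4:e]
#8=a depends on [6:f]
#9=b depends on [6:f]
sources: [0:f, 1:e]
N(rest) = Σ N(rest − s) over sources s of rest; N(one piece) = 1:
  size 1 → [7]=1  [8]=1  [9]=1
  size 2 → [4,7]=1  [7,8]=2  [7,9]=2  [8,9]=2
  size 3 → [1,4,7]=1  [4,7,8]=3  [4,7,9]=3  [6,8,9]=2  [7,8,9]=6
  size 4 → [1,4,7,8]=4  [1,4,7,9]=4  [4,7,8,9]=12  [5,6,8,9]=2  [6,7,8,9]=8
  size 5 → [1,4,7,8,9]=20  [3,5,6,8,9]=2  [4,6,7,8,9]=20  [5,6,7,8,9]=10
  size 6 → [1,4,6,7,8,9]=40  [2,3,5,6,8,9]=2  [3,5,6,7,8,9]=12  [4,5,6,7,8,9]=30
  size 7 → [0,2,3,5,6,8,9]=2  [1,4,5,6,7,8,9]=70  [2,3,5,6,7,8,9]=14  [3,4,5,6,7,8,9]=42
  size 8 → [0,2,3,5,6,7,8,9]=16  [1,3,4,5,6,7,8,9]=112  [2,3,4,5,6,7,8,9]=56
  first=0(f) contributes 168
  first=1(e) contributes 72
|[w]| = 240

240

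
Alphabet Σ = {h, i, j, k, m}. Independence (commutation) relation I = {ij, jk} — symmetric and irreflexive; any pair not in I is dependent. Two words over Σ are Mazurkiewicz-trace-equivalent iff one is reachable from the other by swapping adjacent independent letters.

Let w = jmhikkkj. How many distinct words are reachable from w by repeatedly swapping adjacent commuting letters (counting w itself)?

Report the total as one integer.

#0=j has no predecessor
#1=m depends on [0:j]
#2=h depends on [1:m]
#3=i depends on [2:h]
#4=k depends on [3:i]
#5=k depends on [4:k]
#6=k depends on [5:k]
#7=j depends on [2:h]
sources: [0:j]
N(rest) = Σ N(rest − s) over sources s of rest; N(one piece) = 1:
  size 1 → [6]=1  [7]=1
  size 2 → [5,6]=1  [6,7]=2
  size 3 → [4,5,6]=1  [5,6,7]=3
  size 4 → [3,4,5,6]=1  [4,5,6,7]=4
  size 5 → [3,4,5,6,7]=5
  size 6 → [2,3,4,5,6,7]=5
  first=0(j) contributes 5

5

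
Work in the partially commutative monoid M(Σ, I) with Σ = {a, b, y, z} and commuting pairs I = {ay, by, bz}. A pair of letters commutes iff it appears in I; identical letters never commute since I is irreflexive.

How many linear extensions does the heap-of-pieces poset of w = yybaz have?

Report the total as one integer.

drop 0:y onto floor
drop 1:y onto {0:y}
drop 2:b onto floor
drop 3:a onto {2:b}
drop 4:z onto {1:y, 3:a}
ground layer = {0:y, 2:b}
drop-orders for the pieces not yet dropped (sum over which currently-grounded one goes next):
  1 to go: {4} 1
  2 to go: {1,4} 1  {3,4} 1
  3 to go: {0,1,4} 1  {1,3,4} 2  {2,3,4} 1
  if 0:y drops first: 3 orders
  if 2:b drops first: 3 orders
heap linearizations: 6

6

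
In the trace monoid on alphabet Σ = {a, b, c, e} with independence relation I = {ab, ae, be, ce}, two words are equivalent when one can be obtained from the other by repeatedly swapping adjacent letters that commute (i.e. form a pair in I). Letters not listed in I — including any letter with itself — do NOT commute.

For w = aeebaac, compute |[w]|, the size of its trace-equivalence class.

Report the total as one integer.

84

piece 0:a — minimal
piece 1:e — minimal
piece 2:e rests on {1:e}
piece 3:b — minimal
piece 4:a rests on {0:a}
piece 5:a rests on {4:a}
piece 6:c rests on {3:b, 5:a}
minimal pieces: {0:a, 1:e, 3:b}
ways to finish when only these pieces remain (= sum over removing one remaining piece with nothing left below it):
  1 left: {2}→1  {6}→1
  2 left: {1,2}→1  {2,6}→2  {3,6}→1  {5,6}→1
  3 left: {1,2,6}→3  {2,3,6}→3  {2,5,6}→3  {3,5,6}→2  {4,5,6}→1
  4 left: {0,4,5,6}→1  {1,2,3,6}→6  {1,2,5,6}→6  {2,3,5,6}→8  {2,4,5,6}→4  {3,4,5,6}→3
  5 left: {0,2,4,5,6}→5  {0,3,4,5,6}→4  {1,2,3,5,6}→20  {1,2,4,5,6}→10  {2,3,4,5,6}→15
  placing 0:a first → 45 extensions
  placing 1:e first → 24 extensions
  placing 3:b first → 15 extensions
total linear extensions = 84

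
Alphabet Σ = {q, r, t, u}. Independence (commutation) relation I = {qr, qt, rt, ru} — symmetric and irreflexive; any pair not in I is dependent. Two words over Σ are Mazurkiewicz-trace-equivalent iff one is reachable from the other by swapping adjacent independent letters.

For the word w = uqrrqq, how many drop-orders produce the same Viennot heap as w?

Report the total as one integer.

15

piece 0:u — minimal
piece 1:q rests on {0:u}
piece 2:r — minimal
piece 3:r rests on {2:r}
piece 4:q rests on {1:q}
piece 5:q rests on {4:q}
minimal pieces: {0:u, 2:r}
ways to finish when only these pieces remain (= sum over removing one remaining piece with nothing left below it):
  1 left: {3}→1  {5}→1
  2 left: {2,3}→1  {3,5}→2  {4,5}→1
  3 left: {1,4,5}→1  {2,3,5}→3  {3,4,5}→3
  4 left: {0,1,4,5}→1  {1,3,4,5}→4  {2,3,4,5}→6
  placing 0:u first → 10 extensions
  placing 2:r first → 5 extensions
total linear extensions = 15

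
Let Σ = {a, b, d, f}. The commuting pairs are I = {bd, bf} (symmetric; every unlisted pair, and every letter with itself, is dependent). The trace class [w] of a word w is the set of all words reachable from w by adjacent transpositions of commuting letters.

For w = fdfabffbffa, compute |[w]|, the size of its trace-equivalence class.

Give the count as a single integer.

0(f) covers ∅
1(d) covers 0:f
2(f) covers 1:d
3(a) covers 2:f
4(b) covers 3:a
5(f) covers 3:a
6(f) covers 5:f
7(b) covers 4:b
8(f) covers 6:f
9(f) covers 8:f
10(a) covers 7:b, 9:f
floor of heap: 0:f
completions by unplaced set U, small U first (add the entries for U minus each lowest piece of U):
  |U|=1: {10}:1
  |U|=2: {7,10}:1  {9,10}:1
  |U|=3: {4,7,10}:1  {7,9,10}:2  {8,9,10}:1
  |U|=4: {4,7,9,10}:3  {6,8,9,10}:1  {7,8,9,10}:3
  |U|=5: {4,7,8,9,10}:6  {5,6,8,9,10}:1  {6,7,8,9,10}:4
  |U|=6: {4,6,7,8,9,10}:10  {5,6,7,8,9,10}:5
  |U|=7: {4,5,6,7,8,9,10}:15
  |U|=8: {3,4,5,6,7,8,9,10}:15
  |U|=9: {2,3,4,5,6,7,8,9,10}:15
  start at 0(f): 15

15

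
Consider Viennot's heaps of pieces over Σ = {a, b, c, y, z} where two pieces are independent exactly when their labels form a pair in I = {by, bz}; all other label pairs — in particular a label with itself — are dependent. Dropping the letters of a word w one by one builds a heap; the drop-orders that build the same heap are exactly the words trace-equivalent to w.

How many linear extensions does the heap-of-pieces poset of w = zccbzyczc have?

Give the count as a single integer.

3

#0=z has no predecessor
#1=c depends on [0:z]
#2=c depends on [1:c]
#3=b depends on [2:c]
#4=z depends on [2:c]
#5=y depends on [4:z]
#6=c depends on [3:b, 5:y]
#7=z depends on [6:c]
#8=c depends on [7:z]
sources: [0:z]
N(rest) = Σ N(rest − s) over sources s of rest; N(one piece) = 1:
  size 1 → [8]=1
  size 2 → [7,8]=1
  size 3 → [6,7,8]=1
  size 4 → [3,6,7,8]=1  [5,6,7,8]=1
  size 5 → [3,5,6,7,8]=2  [4,5,6,7,8]=1
  size 6 → [3,4,5,6,7,8]=3
  size 7 → [2,3,4,5,6,7,8]=3
  first=0(z) contributes 3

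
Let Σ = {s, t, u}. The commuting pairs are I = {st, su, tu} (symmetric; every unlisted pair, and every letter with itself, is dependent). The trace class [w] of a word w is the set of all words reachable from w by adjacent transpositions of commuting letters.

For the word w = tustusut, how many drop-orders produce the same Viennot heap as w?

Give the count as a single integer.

560

drop 0:t onto floor
drop 1:u onto floor
drop 2:s onto floor
drop 3:t onto {0:t}
drop 4:u onto {1:u}
drop 5:s onto {2:s}
drop 6:u onto {4:u}
drop 7:t onto {3:t}
ground layer = {0:t, 1:u, 2:s}
drop-orders for the pieces not yet dropped (sum over which currently-grounded one goes next):
  1 to go: {5} 1  {6} 1  {7} 1
  2 to go: {2,5} 1  {3,7} 1  {4,6} 1  {5,6} 2  {5,7} 2  {6,7} 2
  3 to go: {0,3,7} 1  {1,4,6} 1  {2,5,6} 3  {2,5,7} 3  {3,5,7} 3  {3,6,7} 3  {4,5,6} 3  {4,6,7} 3  {5,6,7} 6
  4 to go: {0,3,5,7} 4  {0,3,6,7} 4  {1,4,5,6} 4  {1,4,6,7} 4  {2,3,5,7} 6  {2,4,5,6} 6  {2,5,6,7} 12  {3,4,6,7} 6  {3,5,6,7} 12  {4,5,6,7} 12
  5 to go: {0,2,3,5,7} 10  {0,3,4,6,7} 10  {0,3,5,6,7} 20  {1,2,4,5,6} 10  {1,3,4,6,7} 10  {1,4,5,6,7} 20  {2,3,5,6,7} 30  {2,4,5,6,7} 30  {3,4,5,6,7} 30
  6 to go: {0,1,3,4,6,7} 20  {0,2,3,5,6,7} 60  {0,3,4,5,6,7} 60  {1,2,4,5,6,7} 60  {1,3,4,5,6,7} 60  {2,3,4,5,6,7} 90
  if 0:t drops first: 210 orders
  if 1:u drops first: 210 orders
  if 2:s drops first: 140 orders
heap linearizations: 560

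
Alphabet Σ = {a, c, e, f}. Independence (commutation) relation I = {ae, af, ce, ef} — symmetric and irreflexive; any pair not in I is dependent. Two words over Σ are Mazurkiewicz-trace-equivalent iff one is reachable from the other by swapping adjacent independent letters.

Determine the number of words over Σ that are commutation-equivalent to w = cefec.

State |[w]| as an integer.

10

#0=c has no predecessor
#1=e has no predecessor
#2=f depends on [0:c]
#3=e depends on [1:e]
#4=c depends on [2:f]
sources: [0:c, 1:e]
N(rest) = Σ N(rest − s) over sources s of rest; N(one piece) = 1:
  size 1 → [3]=1  [4]=1
  size 2 → [1,3]=1  [2,4]=1  [3,4]=2
  size 3 → [0,2,4]=1  [1,3,4]=3  [2,3,4]=3
  first=0(c) contributes 6
  first=1(e) contributes 4
|[w]| = 10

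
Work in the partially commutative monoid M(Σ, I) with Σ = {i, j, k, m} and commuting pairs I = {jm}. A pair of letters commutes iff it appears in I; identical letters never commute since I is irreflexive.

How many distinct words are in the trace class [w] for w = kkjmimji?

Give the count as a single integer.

4

0(k) covers ∅
1(k) covers 0:k
2(j) covers 1:k
3(m) covers 1:k
4(i) covers 2:j, 3:m
5(m) covers 4:i
6(j) covers 4:i
7(i) covers 5:m, 6:j
floor of heap: 0:k
completions by unplaced set U, small U first (add the entries for U minus each lowest piece of U):
  |U|=1: {7}:1
  |U|=2: {5,7}:1  {6,7}:1
  |U|=3: {5,6,7}:2
  |U|=4: {4,5,6,7}:2
  |U|=5: {2,4,5,6,7}:2  {3,4,5,6,7}:2
  |U|=6: {2,3,4,5,6,7}:4
  start at 0(k): 4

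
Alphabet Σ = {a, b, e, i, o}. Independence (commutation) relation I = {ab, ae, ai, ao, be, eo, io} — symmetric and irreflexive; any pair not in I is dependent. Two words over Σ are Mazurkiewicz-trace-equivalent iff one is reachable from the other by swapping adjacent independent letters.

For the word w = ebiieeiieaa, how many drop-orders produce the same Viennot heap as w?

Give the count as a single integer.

#0=e has no predecessor
#1=b has no predecessor
#2=i depends on [0:e, 1:b]
#3=i depends on [2:i]
#4=e depends on [3:i]
#5=e depends on [4:e]
#6=i depends on [5:e]
#7=i depends on [6:i]
#8=e depends on [7:i]
#9=a has no predecessor
#10=a depends on [9:a]
sources: [0:e, 1:b, 9:a]
N(rest) = Σ N(rest − s) over sources s of rest; N(one piece) = 1:
  size 1 → [8]=1  [10]=1
  size 2 → [7,8]=1  [8,10]=2  [9,10]=1
  size 3 → [6,7,8]=1  [7,8,10]=3  [8,9,10]=3
  size 4 → [5,6,7,8]=1  [6,7,8,10]=4  [7,8,9,10]=6
  size 5 → [4,5,6,7,8]=1  [5,6,7,8,10]=5  [6,7,8,9,10]=10
  size 6 → [3,4,5,6,7,8]=1  [4,5,6,7,8,10]=6  [5,6,7,8,9,10]=15
  size 7 → [2,3,4,5,6,7,8]=1  [3,4,5,6,7,8,10]=7  [4,5,6,7,8,9,10]=21
  size 8 → [0,2,3,4,5,6,7,8]=1  [1,2,3,4,5,6,7,8]=1  [2,3,4,5,6,7,8,10]=8  [3,4,5,6,7,8,9,10]=28
  size 9 → [0,1,2,3,4,5,6,7,8]=2  [0,2,3,4,5,6,7,8,10]=9  [1,2,3,4,5,6,7,8,10]=9  [2,3,4,5,6,7,8,9,10]=36
  first=0(e) contributes 45
  first=1(b) contributes 45
  first=9(a) contributes 20
|[w]| = 110

110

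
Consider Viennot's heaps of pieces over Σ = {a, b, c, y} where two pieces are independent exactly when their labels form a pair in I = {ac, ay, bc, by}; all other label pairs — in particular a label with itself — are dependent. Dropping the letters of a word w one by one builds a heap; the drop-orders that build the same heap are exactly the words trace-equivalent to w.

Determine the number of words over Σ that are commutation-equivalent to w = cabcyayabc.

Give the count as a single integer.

252

#0=c has no predecessor
#1=a has no predecessor
#2=b depends on [1:a]
#3=c depends on [0:c]
#4=y depends on [3:c]
#5=a depends on [2:b]
#6=y depends on [4:y]
#7=a depends on [5:a]
#8=b depends on [7:a]
#9=c depends on [6:y]
sources: [0:c, 1:a]
N(rest) = Σ N(rest − s) over sources s of rest; N(one piece) = 1:
  size 1 → [8]=1  [9]=1
  size 2 → [6,9]=1  [7,8]=1  [8,9]=2
  size 3 → [4,6,9]=1  [5,7,8]=1  [6,8,9]=3  [7,8,9]=3
  size 4 → [2,5,7,8]=1  [3,4,6,9]=1  [4,6,8,9]=4  [5,7,8,9]=4  [6,7,8,9]=6
  size 5 → [0,3,4,6,9]=1  [1,2,5,7,8]=1  [2,5,7,8,9]=5  [3,4,6,8,9]=5  [4,6,7,8,9]=10  [5,6,7,8,9]=10
  size 6 → [0,3,4,6,8,9]=6  [1,2,5,7,8,9]=6  [2,5,6,7,8,9]=15  [3,4,6,7,8,9]=15  [4,5,6,7,8,9]=20
  size 7 → [0,3,4,6,7,8,9]=21  [1,2,5,6,7,8,9]=21  [2,4,5,6,7,8,9]=35  [3,4,5,6,7,8,9]=35
  size 8 → [0,3,4,5,6,7,8,9]=56  [1,2,4,5,6,7,8,9]=56  [2,3,4,5,6,7,8,9]=70
  first=0(c) contributes 126
  first=1(a) contributes 126
|[w]| = 252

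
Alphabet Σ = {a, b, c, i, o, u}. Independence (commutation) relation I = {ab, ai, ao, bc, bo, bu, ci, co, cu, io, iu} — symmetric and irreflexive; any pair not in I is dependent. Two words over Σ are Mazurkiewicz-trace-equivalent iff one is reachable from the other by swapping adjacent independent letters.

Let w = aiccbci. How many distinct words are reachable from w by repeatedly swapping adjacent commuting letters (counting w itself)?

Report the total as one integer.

35

drop 0:a onto floor
drop 1:i onto floor
drop 2:c onto {0:a}
drop 3:c onto {2:c}
drop 4:b onto {1:i}
drop 5:c onto {3:c}
drop 6:i onto {4:b}
ground layer = {0:a, 1:i}
drop-orders for the pieces not yet dropped (sum over which currently-grounded one goes next):
  1 to go: {5} 1  {6} 1
  2 to go: {3,5} 1  {4,6} 1  {5,6} 2
  3 to go: {1,4,6} 1  {2,3,5} 1  {3,5,6} 3  {4,5,6} 3
  4 to go: {0,2,3,5} 1  {1,4,5,6} 4  {2,3,5,6} 4  {3,4,5,6} 6
  5 to go: {0,2,3,5,6} 5  {1,3,4,5,6} 10  {2,3,4,5,6} 10
  if 0:a drops first: 20 orders
  if 1:i drops first: 15 orders
heap linearizations: 35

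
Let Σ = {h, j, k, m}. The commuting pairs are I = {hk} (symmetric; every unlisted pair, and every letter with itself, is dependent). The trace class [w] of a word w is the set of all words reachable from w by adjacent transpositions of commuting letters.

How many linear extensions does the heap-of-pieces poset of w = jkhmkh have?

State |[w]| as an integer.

4

#0=j has no predecessor
#1=k depends on [0:j]
#2=h depends on [0:j]
#3=m depends on [1:k, 2:h]
#4=k depends on [3:m]
#5=h depends on [3:m]
sources: [0:j]
N(rest) = Σ N(rest − s) over sources s of rest; N(one piece) = 1:
  size 1 → [4]=1  [5]=1
  size 2 → [4,5]=2
  size 3 → [3,4,5]=2
  size 4 → [1,3,4,5]=2  [2,3,4,5]=2
  first=0(j) contributes 4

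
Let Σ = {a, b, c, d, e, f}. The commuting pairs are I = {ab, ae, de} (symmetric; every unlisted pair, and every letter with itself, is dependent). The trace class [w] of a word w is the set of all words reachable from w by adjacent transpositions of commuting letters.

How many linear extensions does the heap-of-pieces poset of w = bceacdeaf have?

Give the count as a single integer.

6

0(b) covers ∅
1(c) covers 0:b
2(e) covers 1:c
3(a) covers 1:c
4(c) covers 2:e, 3:a
5(d) covers 4:c
6(e) covers 4:c
7(a) covers 5:d
8(f) covers 6:e, 7:a
floor of heap: 0:b
completions by unplaced set U, small U first (add the entries for U minus each lowest piece of U):
  |U|=1: {8}:1
  |U|=2: {6,8}:1  {7,8}:1
  |U|=3: {5,7,8}:1  {6,7,8}:2
  |U|=4: {5,6,7,8}:3
  |U|=5: {4,5,6,7,8}:3
  |U|=6: {2,4,5,6,7,8}:3  {3,4,5,6,7,8}:3
  |U|=7: {2,3,4,5,6,7,8}:6
  start at 0(b): 6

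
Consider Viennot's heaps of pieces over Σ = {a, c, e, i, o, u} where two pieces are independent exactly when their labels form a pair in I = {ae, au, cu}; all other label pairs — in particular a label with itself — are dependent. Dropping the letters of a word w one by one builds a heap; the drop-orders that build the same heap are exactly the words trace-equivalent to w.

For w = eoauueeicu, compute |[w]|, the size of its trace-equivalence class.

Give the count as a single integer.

drop 0:e onto floor
drop 1:o onto {0:e}
drop 2:a onto {1:o}
drop 3:u onto {1:o}
drop 4:u onto {3:u}
drop 5:e onto {4:u}
drop 6:e onto {5:e}
drop 7:i onto {2:a, 6:e}
drop 8:c onto {7:i}
drop 9:u onto {7:i}
ground layer = {0:e}
drop-orders for the pieces not yet dropped (sum over which currently-grounded one goes next):
  1 to go: {8} 1  {9} 1
  2 to go: {8,9} 2
  3 to go: {7,8,9} 2
  4 to go: {2,7,8,9} 2  {6,7,8,9} 2
  5 to go: {2,6,7,8,9} 4  {5,6,7,8,9} 2
  6 to go: {2,5,6,7,8,9} 6  {4,5,6,7,8,9} 2
  7 to go: {2,4,5,6,7,8,9} 8  {3,4,5,6,7,8,9} 2
  8 to go: {2,3,4,5,6,7,8,9} 10
  if 0:e drops first: 10 orders

10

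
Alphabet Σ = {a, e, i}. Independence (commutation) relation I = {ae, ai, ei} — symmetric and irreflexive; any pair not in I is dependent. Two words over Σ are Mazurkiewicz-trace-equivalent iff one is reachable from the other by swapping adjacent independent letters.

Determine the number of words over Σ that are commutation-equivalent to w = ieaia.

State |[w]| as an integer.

0(i) covers ∅
1(e) covers ∅
2(a) covers ∅
3(i) covers 0:i
4(a) covers 2:a
floor of heap: 0:i, 1:e, 2:a
completions by unplaced set U, small U first (add the entries for U minus each lowest piece of U):
  |U|=1: {1}:1  {3}:1  {4}:1
  |U|=2: {0,3}:1  {1,3}:2  {1,4}:2  {2,4}:1  {3,4}:2
  |U|=3: {0,1,3}:3  {0,3,4}:3  {1,2,4}:3  {1,3,4}:6  {2,3,4}:3
  start at 0(i): 12
  start at 1(e): 6
  start at 2(a): 12
sum over floor = 30

30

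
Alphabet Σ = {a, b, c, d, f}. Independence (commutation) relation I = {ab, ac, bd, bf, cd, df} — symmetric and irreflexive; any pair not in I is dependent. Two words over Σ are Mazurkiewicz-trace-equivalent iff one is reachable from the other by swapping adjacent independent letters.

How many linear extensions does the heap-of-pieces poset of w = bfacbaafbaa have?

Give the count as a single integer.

drop 0:b onto floor
drop 1:f onto floor
drop 2:a onto {1:f}
drop 3:c onto {0:b, 1:f}
drop 4:b onto {3:c}
drop 5:a onto {2:a}
drop 6:a onto {5:a}
drop 7:f onto {3:c, 6:a}
drop 8:b onto {4:b}
drop 9:a onto {7:f}
drop 10:a onto {9:a}
ground layer = {0:b, 1:f}
drop-orders for the pieces not yet dropped (sum over which currently-grounded one goes next):
  1 to go: {8} 1  {10} 1
  2 to go: {4,8} 1  {8,10} 2  {9,10} 1
  3 to go: {4,8,10} 3  {7,9,10} 1  {8,9,10} 3
  4 to go: {4,8,9,10} 6  {6,7,9,10} 1  {7,8,9,10} 4
  5 to go: {4,7,8,9,10} 10  {5,6,7,9,10} 1  {6,7,8,9,10} 5
  6 to go: {2,5,6,7,9,10} 1  {3,4,7,8,9,10} 10  {4,6,7,8,9,10} 15  {5,6,7,8,9,10} 6
  7 to go: {0,3,4,7,8,9,10} 10  {2,5,6,7,8,9,10} 7  {3,4,6,7,8,9,10} 25  {4,5,6,7,8,9,10} 21
  8 to go: {0,3,4,6,7,8,9,10} 35  {2,4,5,6,7,8,9,10} 28  {3,4,5,6,7,8,9,10} 46
  9 to go: {0,3,4,5,6,7,8,9,10} 81  {2,3,4,5,6,7,8,9,10} 74
  if 0:b drops first: 74 orders
  if 1:f drops first: 155 orders
heap linearizations: 229

229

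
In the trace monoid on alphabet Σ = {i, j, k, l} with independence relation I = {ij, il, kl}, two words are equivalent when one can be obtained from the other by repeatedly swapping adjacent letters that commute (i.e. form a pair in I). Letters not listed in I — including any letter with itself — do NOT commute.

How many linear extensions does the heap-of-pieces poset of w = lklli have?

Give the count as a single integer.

10

0(l) covers ∅
1(k) covers ∅
2(l) covers 0:l
3(l) covers 2:l
4(i) covers 1:k
floor of heap: 0:l, 1:k
completions by unplaced set U, small U first (add the entries for U minus each lowest piece of U):
  |U|=1: {3}:1  {4}:1
  |U|=2: {1,4}:1  {2,3}:1  {3,4}:2
  |U|=3: {0,2,3}:1  {1,3,4}:3  {2,3,4}:3
  start at 0(l): 6
  start at 1(k): 4
sum over floor = 10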